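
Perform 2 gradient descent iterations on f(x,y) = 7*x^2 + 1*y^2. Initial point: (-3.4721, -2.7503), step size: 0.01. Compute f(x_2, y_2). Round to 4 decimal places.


Gradient descent on f(x,y) = 7*x^2 + 1*y^2.
Starting point: (-3.4721, -2.7503), alpha = 0.01
Step 1: grad_x = 2*7*-3.4721 = -48.6094, grad_y = 2*1*-2.7503 = -5.5006
  x_1 = -3.4721 - 0.01*-48.6094 = -2.986
  y_1 = -2.7503 - 0.01*-5.5006 = -2.6953
Step 2: grad_x = 2*7*-2.986 = -41.8041, grad_y = 2*1*-2.6953 = -5.3906
  x_2 = -2.986 - 0.01*-41.8041 = -2.568
  y_2 = -2.6953 - 0.01*-5.3906 = -2.6414
f(-2.568, -2.6414) = 7*(-2.568)^2 + 1*(-2.6414)^2 = 53.138


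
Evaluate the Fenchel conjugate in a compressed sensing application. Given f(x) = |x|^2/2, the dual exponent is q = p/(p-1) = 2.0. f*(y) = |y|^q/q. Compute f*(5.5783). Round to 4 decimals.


The conjugate exponent q satisfies 1/p + 1/q = 1.
p = 2, so q = 2/(2 - 1) = 2.0
|y|^q = 5.5783^2.0 = 31.1174
f*(5.5783) = 31.1174 / 2.0 = 15.5587


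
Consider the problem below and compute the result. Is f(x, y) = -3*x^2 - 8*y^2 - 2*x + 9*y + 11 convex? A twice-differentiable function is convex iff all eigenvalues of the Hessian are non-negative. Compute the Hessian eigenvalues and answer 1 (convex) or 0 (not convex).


The Hessian of f(x,y) = -3*x^2 - 8*y^2 - 2*x + 9*y + 11 is:
H = [[-6, 0], [0, -16]]
Trace = -6 - 16 = -22
Determinant = -6*-16 - (0)^2 = 96
Discriminant = (-22)^2 - 4*96 = 100.0
Eigenvalues: lambda_1 = -16.0, lambda_2 = -6.0
The function is not convex.

0


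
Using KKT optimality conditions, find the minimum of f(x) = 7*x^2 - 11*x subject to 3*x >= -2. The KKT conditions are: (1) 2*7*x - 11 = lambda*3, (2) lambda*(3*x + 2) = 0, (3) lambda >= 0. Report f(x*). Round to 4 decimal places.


Step 1: Try lambda = 0 (constraint inactive).
Stationarity: 2*7*x - 11 = 0
x* = 11/(2*7) = 11/14 = 0.7857 (rounded; the exact value 11/14 is used below)
Check constraint: 3*0.7857 = 2.3571 >= -2 -- satisfied.
Step 2: Compute optimal value.
f(x*) = 7*(11/14)^2 - 11*(11/14) = -4.3214


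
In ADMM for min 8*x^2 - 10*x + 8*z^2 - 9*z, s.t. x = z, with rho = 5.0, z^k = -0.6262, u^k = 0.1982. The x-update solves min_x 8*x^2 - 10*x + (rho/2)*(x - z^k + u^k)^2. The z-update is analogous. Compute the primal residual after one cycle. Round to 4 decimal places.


ADMM iteration with rho = 5.0, z^k = -0.6262, u^k = 0.1982
Step 1: x-update.
Minimize 8*x^2 - 10*x + (5.0/2)*(x + 0.6262 + 0.1982)^2
FOC: (2*8 + 5.0)*x = 10 + 5.0*(-0.6262 - 0.1982)
x^{k+1} = 0.2799
Step 2: z-update.
Minimize 8*z^2 - 9*z + (5.0/2)*(0.2799 - z + 0.1982)^2
FOC: (2*8 + 5.0)*z = 9 + 5.0*(0.2799 + 0.1982)
z^{k+1} = 0.5424
Step 3: u-update.
u^{k+1} = 0.1982 + 0.2799 - 0.5424 = -0.0643
Step 4: Primal residual = |0.2799 - 0.5424| = 0.2625


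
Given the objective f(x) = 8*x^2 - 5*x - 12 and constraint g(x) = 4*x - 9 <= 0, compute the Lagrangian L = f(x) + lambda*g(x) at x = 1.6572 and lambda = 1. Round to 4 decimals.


Step 1: Evaluate f(x).
f(1.6572) = 8*1.6572^2 - 5*1.6572 - 12 = 1.6845
Step 2: Evaluate g(x).
g(1.6572) = 4*1.6572 - 9 = -2.3712
Step 3: Compute Lagrangian.
L = 1.6845 + 1*-2.3712 = -0.6867


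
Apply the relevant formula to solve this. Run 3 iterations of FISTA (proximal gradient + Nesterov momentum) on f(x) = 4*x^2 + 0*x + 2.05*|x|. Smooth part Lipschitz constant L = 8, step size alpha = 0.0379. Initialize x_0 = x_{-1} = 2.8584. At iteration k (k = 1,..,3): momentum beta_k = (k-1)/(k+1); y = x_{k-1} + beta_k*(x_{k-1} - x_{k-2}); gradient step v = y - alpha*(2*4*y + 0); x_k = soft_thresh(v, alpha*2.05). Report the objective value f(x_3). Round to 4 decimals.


FISTA on f(x) = 4*x^2 + 0*x + 2.05*|x|
L = 8, alpha = 0.0379
Iteration 1: beta = 0.0, y = 2.8584 + 0.0*(2.8584 - 2.8584) = 2.8584
  grad(y) = 22.8672, v = y - alpha*grad = 1.9917
  prox(v) = soft_thresh(1.9917, 0.0777) = 1.914
Iteration 2: beta = 0.3333, y = 1.914 + 0.3333*(1.914 - 2.8584) = 1.5993
  grad(y) = 12.794, v = y - alpha*grad = 1.1144
  prox(v) = soft_thresh(1.1144, 0.0777) = 1.0367
Iteration 3: beta = 0.5, y = 1.0367 + 0.5*(1.0367 - 1.914) = 0.598
  grad(y) = 4.7838, v = y - alpha*grad = 0.4167
  prox(v) = soft_thresh(0.4167, 0.0777) = 0.339
f(x_3) = 4*0.339^2 + 0*0.339 + 2.05*|0.339| = 1.1545


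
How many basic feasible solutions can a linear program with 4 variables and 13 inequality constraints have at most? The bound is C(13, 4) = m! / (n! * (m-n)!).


Each vertex corresponds to some choice of n active constraints out of m, so the number of vertices is at most C(m, n) = m! / (n!(m-n)!).
m = 13, n = 4
Numerator: 13 * 12 * 11 * 10
Denominator: 4! = 24
C(13, 4) = 715


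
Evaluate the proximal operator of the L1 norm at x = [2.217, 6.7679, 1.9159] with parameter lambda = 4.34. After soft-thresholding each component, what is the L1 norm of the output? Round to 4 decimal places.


Soft-thresholding with lambda = 4.34:
prox(2.217) = sign(2.217)*max(|2.217| - 4.34, 0) = 0.0
prox(6.7679) = sign(6.7679)*max(|6.7679| - 4.34, 0) = 2.4279
prox(1.9159) = sign(1.9159)*max(|1.9159| - 4.34, 0) = 0.0
prox(x) = [0.0, 2.4279, 0.0]
||prox(x)||_1 = 0.0 + 2.4279 + 0.0 = 2.4279


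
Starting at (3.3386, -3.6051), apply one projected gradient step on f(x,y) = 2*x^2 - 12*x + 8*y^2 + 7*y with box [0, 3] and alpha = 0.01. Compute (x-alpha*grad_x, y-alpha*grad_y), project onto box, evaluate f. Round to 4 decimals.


Step 1: Compute gradient at (3.3386, -3.6051).
grad_x = 2*2*3.3386 - 12 = 1.3544
grad_y = 2*8*-3.6051 + 7 = -50.6816
Step 2: Gradient step.
x_raw = 3.3386 - 0.01*1.3544 = 3.3251
y_raw = -3.6051 - 0.01*-50.6816 = -3.0983
Step 3: Project onto [0, 3].
x_proj = clip(3.3251) = 3.0
y_proj = clip(-3.0983) = 0.0
Step 4: Evaluate f.
f(3.0, 0.0) = -18.0


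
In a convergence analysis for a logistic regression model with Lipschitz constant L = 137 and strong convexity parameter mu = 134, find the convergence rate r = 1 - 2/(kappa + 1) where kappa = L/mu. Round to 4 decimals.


Step 1: Compute the condition number.
kappa = L/mu = 137/134 = 1.0224
Step 2: Compute the convergence rate.
r = 1 - 2/(kappa + 1) = 1 - 2*mu/(L + mu) = (L - mu)/(L + mu) = 3/271 = 0.0111


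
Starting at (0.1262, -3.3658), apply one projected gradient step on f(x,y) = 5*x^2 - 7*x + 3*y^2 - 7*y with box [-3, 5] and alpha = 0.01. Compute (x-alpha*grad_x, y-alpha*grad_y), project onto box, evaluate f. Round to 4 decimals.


Step 1: Compute gradient at (0.1262, -3.3658).
grad_x = 2*5*0.1262 - 7 = -5.738
grad_y = 2*3*-3.3658 - 7 = -27.1948
Step 2: Gradient step.
x_raw = 0.1262 - 0.01*-5.738 = 0.1836
y_raw = -3.3658 - 0.01*-27.1948 = -3.0939
Step 3: Project onto [-3, 5].
x_proj = clip(0.1836) = 0.1836
y_proj = clip(-3.0939) = -3.0
Step 4: Evaluate f.
f(0.1836, -3.0) = 46.8834


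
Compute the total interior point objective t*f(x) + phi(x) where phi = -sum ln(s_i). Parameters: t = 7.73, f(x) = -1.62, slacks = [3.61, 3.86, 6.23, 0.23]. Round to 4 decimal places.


Step 1: Compute log-barrier.
ln values: [1.2837, 1.3507, 1.8294, -1.4697]
phi = -(1.2837 + 1.3507 + 1.8294 - 1.4697) = -2.9941
Step 2: Compute augmented objective.
t*f(x) = 7.73*-1.62 = -12.5226
Total = -12.5226 - 2.9941 = -15.5167


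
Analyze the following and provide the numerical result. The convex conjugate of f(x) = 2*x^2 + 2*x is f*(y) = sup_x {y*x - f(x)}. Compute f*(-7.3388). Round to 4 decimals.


f*(y) = sup_x {y*x - a*x^2 - b*x} = sup_x {(y-b)*x - a*x^2}
FOC: (y - b) - 2a*x = 0 => x* = (y - b)/(2a)
x* = (-7.3388 - 2)/(2*2) = -2.3347
f*(-7.3388) = (y-b)^2/(4a) = (-7.3388 - 2)^2/(4*2)
= 87.2132/8 = 10.9016


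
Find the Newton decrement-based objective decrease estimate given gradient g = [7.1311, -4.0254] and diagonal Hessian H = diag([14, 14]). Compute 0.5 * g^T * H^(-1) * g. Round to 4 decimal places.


Step 1: H is diagonal, so H^(-1) * g = [0.5094, -0.2875].
Step 2: g^T H^(-1) g = sum_i g_i^2 / H_ii
  = (7.1311)^2/14 + (-4.0254)^2/14
  = 3.6323 + 1.1574 = 4.7897
Step 3: Objective decrease = 0.5 * g^T H^(-1) g = 2.3949


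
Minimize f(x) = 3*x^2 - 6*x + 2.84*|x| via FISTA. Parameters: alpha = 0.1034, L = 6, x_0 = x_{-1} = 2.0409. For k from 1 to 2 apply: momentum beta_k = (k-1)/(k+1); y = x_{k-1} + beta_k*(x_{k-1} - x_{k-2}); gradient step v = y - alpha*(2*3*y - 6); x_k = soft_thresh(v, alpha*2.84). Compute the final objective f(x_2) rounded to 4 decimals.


FISTA on f(x) = 3*x^2 - 6*x + 2.84*|x|
L = 6, alpha = 0.1034
Iteration 1: beta = 0.0, y = 2.0409 + 0.0*(2.0409 - 2.0409) = 2.0409
  grad(y) = 6.2454, v = y - alpha*grad = 1.3951
  prox(v) = soft_thresh(1.3951, 0.2937) = 1.1015
Iteration 2: beta = 0.3333, y = 1.1015 + 0.3333*(1.1015 - 2.0409) = 0.7883
  grad(y) = -1.27, v = y - alpha*grad = 0.9196
  prox(v) = soft_thresh(0.9196, 0.2937) = 0.626
f(x_2) = 3*0.626^2 - 6*0.626 + 2.84*|0.626| = -0.8025


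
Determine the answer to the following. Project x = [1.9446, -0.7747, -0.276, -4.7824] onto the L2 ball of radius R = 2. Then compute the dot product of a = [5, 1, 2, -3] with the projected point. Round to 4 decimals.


Step 1: Compute ||x|| (intermediates to 6 decimals).
||x|| = sqrt(1.9446^2 + (-0.7747)^2 + (-0.276)^2 + (-4.7824)^2) = 5.227729
Step 2: Project.
Since ||x|| > R, scale = R/||x|| = 2/5.227729 = 0.382575, proj(x) = scale * x
proj(x) = [0.743955, -0.296381, -0.105591, -1.829627]
Step 3: Dot product.
a^T * proj(x) = 5*0.743955 + 1*(-0.296381) + 2*(-0.105591) - 3*(-1.829627) = 8.7011


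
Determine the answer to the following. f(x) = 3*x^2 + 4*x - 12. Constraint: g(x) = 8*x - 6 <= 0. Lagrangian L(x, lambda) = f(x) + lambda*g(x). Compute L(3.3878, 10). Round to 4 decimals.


Step 1: Evaluate f(x).
f(3.3878) = 3*3.3878^2 + 4*3.3878 - 12 = 35.9828
Step 2: Evaluate g(x).
g(3.3878) = 8*3.3878 - 6 = 21.1024
Step 3: Compute Lagrangian.
L = 35.9828 + 10*21.1024 = 247.0068


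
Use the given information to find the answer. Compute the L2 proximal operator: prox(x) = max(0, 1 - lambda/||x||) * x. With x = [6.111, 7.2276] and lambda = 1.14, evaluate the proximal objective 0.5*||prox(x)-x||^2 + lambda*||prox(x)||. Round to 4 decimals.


Step 1: Compute ||x||.
||x|| = 9.4648
Step 2: Compute scaling factor.
scale = max(0, 1 - 1.14/9.4648) = 0.8796
Step 3: prox(x) = [5.375, 6.3571]
||prox(x)|| = 8.3248
Step 4: Proximal objective.
0.5*||prox-x||^2 = 0.6498
lambda*||prox|| = 9.4903
Total = 10.1401


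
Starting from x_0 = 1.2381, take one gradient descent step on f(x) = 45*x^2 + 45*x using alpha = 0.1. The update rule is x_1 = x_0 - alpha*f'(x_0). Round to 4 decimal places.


We compute the gradient at x_0 and apply the update.
f'(x) = 90*x + 45
f'(1.2381) = 90*1.2381 + 45 = 156.429
x_1 = 1.2381 - 0.1*156.429 = -14.4048


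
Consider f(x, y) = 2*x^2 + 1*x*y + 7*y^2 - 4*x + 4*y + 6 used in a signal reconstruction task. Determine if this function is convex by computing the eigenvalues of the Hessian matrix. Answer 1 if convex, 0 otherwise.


The Hessian of f(x,y) = 2*x^2 + 1*x*y + 7*y^2 - 4*x + 4*y + 6 is:
H = [[4, 1], [1, 14]]
Trace = 4 + 14 = 18
Determinant = 4*14 - (1)^2 = 55
Discriminant = (18)^2 - 4*55 = 104.0
Eigenvalues: lambda_1 = 3.901, lambda_2 = 14.099
The function is convex.

1


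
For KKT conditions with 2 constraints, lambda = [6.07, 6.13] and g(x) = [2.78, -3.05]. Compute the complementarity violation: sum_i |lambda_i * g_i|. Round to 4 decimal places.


KKT complementary slackness check:
lambda_1 * g_1 = 6.07 * 2.78 = 16.8746
lambda_2 * g_2 = 6.13 * -3.05 = -18.6965
Total violation = 16.8746 + 18.6965 = 35.5711


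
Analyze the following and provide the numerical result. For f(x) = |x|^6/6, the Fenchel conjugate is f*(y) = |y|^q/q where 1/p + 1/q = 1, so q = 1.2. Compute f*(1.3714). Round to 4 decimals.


The conjugate exponent q satisfies 1/p + 1/q = 1.
p = 6, so q = 6/(6 - 1) = 1.2
|y|^q = 1.3714^1.2 = 1.4608
f*(1.3714) = 1.4608 / 1.2 = 1.2174


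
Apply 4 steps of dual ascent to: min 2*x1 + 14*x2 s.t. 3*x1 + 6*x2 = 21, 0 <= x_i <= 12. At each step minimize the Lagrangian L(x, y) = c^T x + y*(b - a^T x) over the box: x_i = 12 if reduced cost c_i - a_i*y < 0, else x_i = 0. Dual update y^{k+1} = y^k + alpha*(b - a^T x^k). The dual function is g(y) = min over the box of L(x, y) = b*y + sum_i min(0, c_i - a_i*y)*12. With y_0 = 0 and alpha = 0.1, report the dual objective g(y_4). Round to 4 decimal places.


Dual ascent for LP: min 2*x1 + 14*x2, 3*x1 + 6*x2 = 21, 0 <= x_i <= 12
Step 1: y^k = 0.0, reduced costs: (2.0, 14.0)
  x^k = (0.0, 0.0), subgradient = b - a^T x = 21.0
  y^{k+1} = 0.0 + 0.1*21.0 = 2.1
Step 2: y^k = 2.1, reduced costs: (-4.3, 1.4)
  x^k = (12.0, 0.0), subgradient = b - a^T x = -15.0
  y^{k+1} = 2.1 + 0.1*-15.0 = 0.6
Step 3: y^k = 0.6, reduced costs: (0.2, 10.4)
  x^k = (0.0, 0.0), subgradient = b - a^T x = 21.0
  y^{k+1} = 0.6 + 0.1*21.0 = 2.7
Step 4: y^k = 2.7, reduced costs: (-6.1, -2.2)
  x^k = (12.0, 12.0), subgradient = b - a^T x = -87.0
  y^{k+1} = 2.7 + 0.1*-87.0 = -6.0
Dual objective at y_4 = -6.0: reduced costs (20.0, 50.0), box minimizer x = (0.0, 0.0)
g(y_4) = b*y + (c1 - a1*y)*x1 + (c2 - a2*y)*x2 = 21*(-6.0) + 20.0*0.0 + 50.0*0.0 = -126.0 + 0.0 + 0.0 = -126.0


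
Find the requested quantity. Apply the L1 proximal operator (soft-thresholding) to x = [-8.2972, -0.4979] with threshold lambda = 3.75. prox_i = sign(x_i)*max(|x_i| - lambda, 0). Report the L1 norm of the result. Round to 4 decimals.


Soft-thresholding with lambda = 3.75:
prox(-8.2972) = sign(-8.2972)*max(|-8.2972| - 3.75, 0) = -4.5472
prox(-0.4979) = sign(-0.4979)*max(|-0.4979| - 3.75, 0) = 0.0
prox(x) = [-4.5472, 0.0]
||prox(x)||_1 = 4.5472 + 0.0 = 4.5472


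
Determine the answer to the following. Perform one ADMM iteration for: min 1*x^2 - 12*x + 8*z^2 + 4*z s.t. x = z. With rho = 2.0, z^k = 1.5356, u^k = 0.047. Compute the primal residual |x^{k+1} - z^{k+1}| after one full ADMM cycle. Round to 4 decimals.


ADMM iteration with rho = 2.0, z^k = 1.5356, u^k = 0.047
Step 1: x-update.
Minimize 1*x^2 - 12*x + (2.0/2)*(x - 1.5356 + 0.047)^2
FOC: (2*1 + 2.0)*x = 12 + 2.0*(1.5356 - 0.047)
x^{k+1} = 3.7443
Step 2: z-update.
Minimize 8*z^2 + 4*z + (2.0/2)*(3.7443 - z + 0.047)^2
FOC: (2*8 + 2.0)*z = -4 + 2.0*(3.7443 + 0.047)
z^{k+1} = 0.199
Step 3: u-update.
u^{k+1} = 0.047 + 3.7443 - 0.199 = 3.5923
Step 4: Primal residual = |3.7443 - 0.199| = 3.5453


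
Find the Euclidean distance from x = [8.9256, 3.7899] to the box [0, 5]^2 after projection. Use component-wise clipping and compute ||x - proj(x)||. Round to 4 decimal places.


Project each component onto [0, 5].
clip(8.9256) = 5.0, clip(3.7899) = 3.7899
Projection = [5.0, 3.7899]
Squared diffs: [15.4103, 0.0]
Distance = sqrt(15.4103) = 3.9256


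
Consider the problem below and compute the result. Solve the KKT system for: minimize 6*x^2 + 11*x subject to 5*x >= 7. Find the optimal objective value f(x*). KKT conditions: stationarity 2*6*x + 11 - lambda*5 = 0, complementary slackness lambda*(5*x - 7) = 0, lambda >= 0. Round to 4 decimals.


Step 1: Try lambda = 0 (constraint inactive).
x_unc = -11/(2*6) = -0.9167
Check: 5*-0.9167 = -4.5835 < 7 -- violated!
Step 2: Constraint must be active: 5*x = 7
x* = 7/5 = 1.4
lambda = (2*6*1.4 + 11)/5 = 5.56
Step 3: Compute optimal value.
f(x*) = 6*1.4^2 + 11*1.4 = 27.16


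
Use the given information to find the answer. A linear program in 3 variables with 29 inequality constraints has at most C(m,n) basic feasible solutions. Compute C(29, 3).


Each vertex corresponds to some choice of n active constraints out of m, so the number of vertices is at most C(m, n) = m! / (n!(m-n)!).
m = 29, n = 3
Numerator: 29 * 28 * 27
Denominator: 3! = 6
C(29, 3) = 3654


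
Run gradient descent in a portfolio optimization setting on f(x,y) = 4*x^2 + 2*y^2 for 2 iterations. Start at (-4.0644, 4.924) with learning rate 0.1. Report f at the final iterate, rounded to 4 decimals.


Gradient descent on f(x,y) = 4*x^2 + 2*y^2.
Starting point: (-4.0644, 4.924), alpha = 0.1
Step 1: grad_x = 2*4*-4.0644 = -32.5152, grad_y = 2*2*4.924 = 19.696
  x_1 = -4.0644 - 0.1*-32.5152 = -0.8129
  y_1 = 4.924 - 0.1*19.696 = 2.9544
Step 2: grad_x = 2*4*-0.8129 = -6.503, grad_y = 2*2*2.9544 = 11.8176
  x_2 = -0.8129 - 0.1*-6.503 = -0.1626
  y_2 = 2.9544 - 0.1*11.8176 = 1.7726
f(-0.1626, 1.7726) = 4*(-0.1626)^2 + 2*1.7726^2 = 6.3902


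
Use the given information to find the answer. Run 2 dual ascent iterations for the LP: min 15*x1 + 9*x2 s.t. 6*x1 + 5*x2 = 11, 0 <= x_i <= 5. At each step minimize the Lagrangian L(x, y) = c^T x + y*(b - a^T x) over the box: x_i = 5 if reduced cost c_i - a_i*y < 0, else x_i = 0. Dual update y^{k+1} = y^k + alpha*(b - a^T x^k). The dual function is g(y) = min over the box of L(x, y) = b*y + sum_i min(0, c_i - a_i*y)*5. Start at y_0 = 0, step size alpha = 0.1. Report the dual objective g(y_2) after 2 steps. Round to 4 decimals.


Dual ascent for LP: min 15*x1 + 9*x2, 6*x1 + 5*x2 = 11, 0 <= x_i <= 5
Step 1: y^k = 0.0, reduced costs: (15.0, 9.0)
  x^k = (0.0, 0.0), subgradient = b - a^T x = 11.0
  y^{k+1} = 0.0 + 0.1*11.0 = 1.1
Step 2: y^k = 1.1, reduced costs: (8.4, 3.5)
  x^k = (0.0, 0.0), subgradient = b - a^T x = 11.0
  y^{k+1} = 1.1 + 0.1*11.0 = 2.2
Dual objective at y_2 = 2.2: reduced costs (1.8, -2.0), box minimizer x = (0.0, 5.0)
g(y_2) = b*y + (c1 - a1*y)*x1 + (c2 - a2*y)*x2 = 11*2.2 + 1.8*0.0 + (-2.0)*5.0 = 24.2 + 0.0 - 10.0 = 14.2


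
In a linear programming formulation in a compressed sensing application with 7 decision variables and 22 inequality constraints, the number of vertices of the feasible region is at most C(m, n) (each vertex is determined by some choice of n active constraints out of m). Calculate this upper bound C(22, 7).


Each vertex corresponds to some choice of n active constraints out of m, so the number of vertices is at most C(m, n) = m! / (n!(m-n)!).
m = 22, n = 7
Numerator: 22 * 21 * 20 * 19 * 18 * 17 * 16
Denominator: 7! = 5040
C(22, 7) = 170544


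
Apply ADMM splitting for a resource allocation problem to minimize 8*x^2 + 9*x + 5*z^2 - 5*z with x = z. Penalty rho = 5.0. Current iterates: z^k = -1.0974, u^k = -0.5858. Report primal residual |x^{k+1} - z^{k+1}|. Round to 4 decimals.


ADMM iteration with rho = 5.0, z^k = -1.0974, u^k = -0.5858
Step 1: x-update.
Minimize 8*x^2 + 9*x + (5.0/2)*(x + 1.0974 - 0.5858)^2
FOC: (2*8 + 5.0)*x = -9 + 5.0*(-1.0974 + 0.5858)
x^{k+1} = -0.5504
Step 2: z-update.
Minimize 5*z^2 - 5*z + (5.0/2)*(-0.5504 - z - 0.5858)^2
FOC: (2*5 + 5.0)*z = 5 + 5.0*(-0.5504 - 0.5858)
z^{k+1} = -0.0454
Step 3: u-update.
u^{k+1} = -0.5858 - 0.5504 + 0.0454 = -1.0908
Step 4: Primal residual = |-0.5504 + 0.0454| = 0.505


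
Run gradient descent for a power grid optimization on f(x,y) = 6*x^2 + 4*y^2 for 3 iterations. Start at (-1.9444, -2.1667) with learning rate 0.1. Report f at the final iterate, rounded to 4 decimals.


Gradient descent on f(x,y) = 6*x^2 + 4*y^2.
Starting point: (-1.9444, -2.1667), alpha = 0.1
Step 1: grad_x = 2*6*-1.9444 = -23.3328, grad_y = 2*4*-2.1667 = -17.3336
  x_1 = -1.9444 - 0.1*-23.3328 = 0.3889
  y_1 = -2.1667 - 0.1*-17.3336 = -0.4333
Step 2: grad_x = 2*6*0.3889 = 4.6666, grad_y = 2*4*-0.4333 = -3.4667
  x_2 = 0.3889 - 0.1*4.6666 = -0.0778
  y_2 = -0.4333 - 0.1*-3.4667 = -0.0867
Step 3: grad_x = 2*6*-0.0778 = -0.9333, grad_y = 2*4*-0.0867 = -0.6933
  x_3 = -0.0778 - 0.1*-0.9333 = 0.0156
  y_3 = -0.0867 - 0.1*-0.6933 = -0.0173
f(0.0156, -0.0173) = 6*0.0156^2 + 4*(-0.0173)^2 = 0.0027


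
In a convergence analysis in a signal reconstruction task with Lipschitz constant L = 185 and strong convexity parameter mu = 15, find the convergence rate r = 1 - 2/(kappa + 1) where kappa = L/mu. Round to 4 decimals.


Step 1: Compute the condition number.
kappa = L/mu = 185/15 = 12.3333
Step 2: Compute the convergence rate.
r = 1 - 2/(kappa + 1) = 1 - 2*mu/(L + mu) = (L - mu)/(L + mu) = 170/200 = 0.85


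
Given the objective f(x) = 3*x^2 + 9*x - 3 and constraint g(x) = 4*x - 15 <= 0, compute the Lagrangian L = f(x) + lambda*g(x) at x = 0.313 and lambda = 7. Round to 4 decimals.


Step 1: Evaluate f(x).
f(0.313) = 3*0.313^2 + 9*0.313 - 3 = 0.1109
Step 2: Evaluate g(x).
g(0.313) = 4*0.313 - 15 = -13.748
Step 3: Compute Lagrangian.
L = 0.1109 + 7*-13.748 = -96.1251


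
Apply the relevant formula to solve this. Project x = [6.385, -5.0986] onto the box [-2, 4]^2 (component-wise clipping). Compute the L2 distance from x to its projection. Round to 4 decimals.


Project each component onto [-2, 4].
clip(6.385) = 4.0, clip(-5.0986) = -2.0
Projection = [4.0, -2.0]
Squared diffs: [5.6882, 9.6013]
Distance = sqrt(15.2895) = 3.9102


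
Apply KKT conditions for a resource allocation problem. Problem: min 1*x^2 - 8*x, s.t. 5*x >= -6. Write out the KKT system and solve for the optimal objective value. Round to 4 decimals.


Step 1: Try lambda = 0 (constraint inactive).
Stationarity: 2*1*x - 8 = 0
x* = 8/(2*1) = 4.0
Check constraint: 5*4.0 = 20.0 >= -6 -- satisfied.
Step 2: Compute optimal value.
f(x*) = 1*4.0^2 - 8*4.0 = -16.0


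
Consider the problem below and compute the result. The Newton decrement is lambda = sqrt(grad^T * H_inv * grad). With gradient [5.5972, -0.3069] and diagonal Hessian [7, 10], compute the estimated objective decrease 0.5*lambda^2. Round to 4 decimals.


Step 1: H is diagonal, so H^(-1) * g = [0.7996, -0.0307].
Step 2: g^T H^(-1) g = sum_i g_i^2 / H_ii
  = (5.5972)^2/7 + (-0.3069)^2/10
  = 4.4755 + 0.0094 = 4.4849
Step 3: Objective decrease = 0.5 * g^T H^(-1) g = 2.2425


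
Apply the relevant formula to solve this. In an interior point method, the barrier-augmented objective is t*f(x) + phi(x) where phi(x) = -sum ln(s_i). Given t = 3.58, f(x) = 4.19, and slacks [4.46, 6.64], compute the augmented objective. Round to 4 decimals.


Step 1: Compute log-barrier.
ln values: [1.4951, 1.8931]
phi = -(1.4951 + 1.8931) = -3.3883
Step 2: Compute augmented objective.
t*f(x) = 3.58*4.19 = 15.0002
Total = 15.0002 - 3.3883 = 11.6119


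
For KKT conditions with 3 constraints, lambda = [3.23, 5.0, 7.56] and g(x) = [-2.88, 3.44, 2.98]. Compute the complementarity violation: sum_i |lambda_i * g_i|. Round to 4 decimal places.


KKT complementary slackness check:
lambda_1 * g_1 = 3.23 * -2.88 = -9.3024
lambda_2 * g_2 = 5.0 * 3.44 = 17.2
lambda_3 * g_3 = 7.56 * 2.98 = 22.5288
Total violation = 9.3024 + 17.2 + 22.5288 = 49.0312


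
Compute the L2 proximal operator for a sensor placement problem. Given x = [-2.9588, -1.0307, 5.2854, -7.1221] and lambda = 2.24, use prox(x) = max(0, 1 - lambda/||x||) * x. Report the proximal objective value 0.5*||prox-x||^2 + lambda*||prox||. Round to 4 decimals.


Step 1: Compute ||x||.
||x|| = 9.4062
Step 2: Compute scaling factor.
scale = max(0, 1 - 2.24/9.4062) = 0.7619
Step 3: prox(x) = [-2.2542, -0.7852, 4.0267, -5.426]
||prox(x)|| = 7.1662
Step 4: Proximal objective.
0.5*||prox-x||^2 = 2.5088
lambda*||prox|| = 16.0523
Total = 18.5611


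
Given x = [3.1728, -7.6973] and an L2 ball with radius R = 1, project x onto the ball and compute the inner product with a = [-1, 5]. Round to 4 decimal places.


Step 1: Compute ||x|| (intermediates to 6 decimals).
||x|| = sqrt(3.1728^2 + (-7.6973)^2) = 8.325568
Step 2: Project.
Since ||x|| > R, scale = R/||x|| = 1/8.325568 = 0.120112, proj(x) = scale * x
proj(x) = [0.381091, -0.924538]
Step 3: Dot product.
a^T * proj(x) = -1*0.381091 + 5*(-0.924538) = -5.0038


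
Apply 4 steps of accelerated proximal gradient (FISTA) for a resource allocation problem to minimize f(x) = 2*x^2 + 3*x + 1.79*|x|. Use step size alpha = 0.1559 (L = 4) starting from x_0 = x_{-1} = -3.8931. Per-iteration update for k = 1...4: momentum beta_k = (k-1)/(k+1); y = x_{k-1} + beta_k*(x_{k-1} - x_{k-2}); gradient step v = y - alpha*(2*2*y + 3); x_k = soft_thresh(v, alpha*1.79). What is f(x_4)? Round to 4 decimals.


FISTA on f(x) = 2*x^2 + 3*x + 1.79*|x|
L = 4, alpha = 0.1559
Iteration 1: beta = 0.0, y = -3.8931 + 0.0*(-3.8931 + 3.8931) = -3.8931
  grad(y) = -12.5724, v = y - alpha*grad = -1.9331
  prox(v) = soft_thresh(-1.9331, 0.2791) = -1.654
Iteration 2: beta = 0.3333, y = -1.654 + 0.3333*(-1.654 + 3.8931) = -0.9076
  grad(y) = -0.6305, v = y - alpha*grad = -0.8093
  prox(v) = soft_thresh(-0.8093, 0.2791) = -0.5303
Iteration 3: beta = 0.5, y = -0.5303 + 0.5*(-0.5303 + 1.654) = 0.0316
  grad(y) = 3.1264, v = y - alpha*grad = -0.4558
  prox(v) = soft_thresh(-0.4558, 0.2791) = -0.1767
Iteration 4: beta = 0.6, y = -0.1767 + 0.6*(-0.1767 + 0.5303) = 0.0354
  grad(y) = 3.1415, v = y - alpha*grad = -0.4544
  prox(v) = soft_thresh(-0.4544, 0.2791) = -0.1753
f(x_4) = 2*(-0.1753)^2 + 3*(-0.1753) + 1.79*|-0.1753| = -0.1507


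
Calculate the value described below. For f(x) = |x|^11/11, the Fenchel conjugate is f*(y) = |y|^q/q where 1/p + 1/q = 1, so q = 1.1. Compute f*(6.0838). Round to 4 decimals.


The conjugate exponent q satisfies 1/p + 1/q = 1.
p = 11, so q = 11/(11 - 1) = 1.1
|y|^q = 6.0838^1.1 = 7.2877
f*(6.0838) = 7.2877 / 1.1 = 6.6252


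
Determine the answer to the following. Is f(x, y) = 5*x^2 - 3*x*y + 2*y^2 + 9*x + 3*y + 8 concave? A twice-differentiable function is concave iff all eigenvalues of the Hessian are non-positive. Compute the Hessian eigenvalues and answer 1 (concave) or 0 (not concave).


The Hessian of f(x,y) = 5*x^2 - 3*x*y + 2*y^2 + 9*x + 3*y + 8 is:
H = [[10, -3], [-3, 4]]
Trace = 10 + 4 = 14
Determinant = 10*4 - (-3)^2 = 31
Discriminant = (14)^2 - 4*31 = 72.0
Eigenvalues: lambda_1 = 2.7574, lambda_2 = 11.2426
The function is not concave.

0


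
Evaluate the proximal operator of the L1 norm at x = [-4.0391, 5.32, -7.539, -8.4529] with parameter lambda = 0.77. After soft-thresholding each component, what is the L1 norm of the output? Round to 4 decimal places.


Soft-thresholding with lambda = 0.77:
prox(-4.0391) = sign(-4.0391)*max(|-4.0391| - 0.77, 0) = -3.2691
prox(5.32) = sign(5.32)*max(|5.32| - 0.77, 0) = 4.55
prox(-7.539) = sign(-7.539)*max(|-7.539| - 0.77, 0) = -6.769
prox(-8.4529) = sign(-8.4529)*max(|-8.4529| - 0.77, 0) = -7.6829
prox(x) = [-3.2691, 4.55, -6.769, -7.6829]
||prox(x)||_1 = 3.2691 + 4.55 + 6.769 + 7.6829 = 22.271


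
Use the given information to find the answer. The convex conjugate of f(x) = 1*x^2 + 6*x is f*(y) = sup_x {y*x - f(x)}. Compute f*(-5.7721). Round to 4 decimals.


f*(y) = sup_x {y*x - a*x^2 - b*x} = sup_x {(y-b)*x - a*x^2}
FOC: (y - b) - 2a*x = 0 => x* = (y - b)/(2a)
x* = (-5.7721 - 6)/(2*1) = -5.8861
f*(-5.7721) = (y-b)^2/(4a) = (-5.7721 - 6)^2/(4*1)
= 138.5823/4 = 34.6456


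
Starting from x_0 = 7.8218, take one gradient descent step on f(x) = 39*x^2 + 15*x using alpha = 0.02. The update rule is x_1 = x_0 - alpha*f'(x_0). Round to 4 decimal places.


We compute the gradient at x_0 and apply the update.
f'(x) = 78*x + 15
f'(7.8218) = 78*7.8218 + 15 = 625.1004
x_1 = 7.8218 - 0.02*625.1004 = -4.6802


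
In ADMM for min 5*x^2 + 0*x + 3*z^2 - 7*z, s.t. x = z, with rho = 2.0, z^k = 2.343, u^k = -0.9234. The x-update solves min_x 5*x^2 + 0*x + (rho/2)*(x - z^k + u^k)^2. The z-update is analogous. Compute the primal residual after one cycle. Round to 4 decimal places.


ADMM iteration with rho = 2.0, z^k = 2.343, u^k = -0.9234
Step 1: x-update.
Minimize 5*x^2 + 0*x + (2.0/2)*(x - 2.343 - 0.9234)^2
FOC: (2*5 + 2.0)*x = 0 + 2.0*(2.343 + 0.9234)
x^{k+1} = 0.5444
Step 2: z-update.
Minimize 3*z^2 - 7*z + (2.0/2)*(0.5444 - z - 0.9234)^2
FOC: (2*3 + 2.0)*z = 7 + 2.0*(0.5444 - 0.9234)
z^{k+1} = 0.7803
Step 3: u-update.
u^{k+1} = -0.9234 + 0.5444 - 0.7803 = -1.1593
Step 4: Primal residual = |0.5444 - 0.7803| = 0.2359


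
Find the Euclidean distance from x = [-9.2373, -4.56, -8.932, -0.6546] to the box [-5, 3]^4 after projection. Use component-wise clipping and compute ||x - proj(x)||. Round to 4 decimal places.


Project each component onto [-5, 3].
clip(-9.2373) = -5.0, clip(-4.56) = -4.56, clip(-8.932) = -5.0, clip(-0.6546) = -0.6546
Projection = [-5.0, -4.56, -5.0, -0.6546]
Squared diffs: [17.9547, 0.0, 15.4606, 0.0]
Distance = sqrt(33.4153) = 5.7806


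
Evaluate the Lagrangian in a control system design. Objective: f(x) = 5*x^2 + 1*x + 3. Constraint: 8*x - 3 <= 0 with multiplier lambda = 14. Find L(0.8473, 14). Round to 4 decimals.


Step 1: Evaluate f(x).
f(0.8473) = 5*0.8473^2 + 1*0.8473 + 3 = 7.4369
Step 2: Evaluate g(x).
g(0.8473) = 8*0.8473 - 3 = 3.7784
Step 3: Compute Lagrangian.
L = 7.4369 + 14*3.7784 = 60.3345


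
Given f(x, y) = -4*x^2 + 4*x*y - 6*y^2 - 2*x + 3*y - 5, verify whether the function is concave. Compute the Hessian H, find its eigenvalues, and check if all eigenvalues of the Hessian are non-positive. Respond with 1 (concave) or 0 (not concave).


The Hessian of f(x,y) = -4*x^2 + 4*x*y - 6*y^2 - 2*x + 3*y - 5 is:
H = [[-8, 4], [4, -12]]
Trace = -8 - 12 = -20
Determinant = -8*-12 - (4)^2 = 80
Discriminant = (-20)^2 - 4*80 = 80.0
Eigenvalues: lambda_1 = -14.4721, lambda_2 = -5.5279
The function is concave.

1


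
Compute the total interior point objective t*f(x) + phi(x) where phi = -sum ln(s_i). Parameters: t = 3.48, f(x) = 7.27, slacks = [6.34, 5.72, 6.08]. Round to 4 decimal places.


Step 1: Compute log-barrier.
ln values: [1.8469, 1.744, 1.805]
phi = -(1.8469 + 1.744 + 1.805) = -5.3959
Step 2: Compute augmented objective.
t*f(x) = 3.48*7.27 = 25.2996
Total = 25.2996 - 5.3959 = 19.9037


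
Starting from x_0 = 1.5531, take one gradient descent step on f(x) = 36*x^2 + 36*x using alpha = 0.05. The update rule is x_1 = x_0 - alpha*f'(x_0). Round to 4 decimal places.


We compute the gradient at x_0 and apply the update.
f'(x) = 72*x + 36
f'(1.5531) = 72*1.5531 + 36 = 147.8232
x_1 = 1.5531 - 0.05*147.8232 = -5.8381


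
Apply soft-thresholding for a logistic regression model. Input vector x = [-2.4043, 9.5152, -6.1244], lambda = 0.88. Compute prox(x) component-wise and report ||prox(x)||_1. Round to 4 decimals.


Soft-thresholding with lambda = 0.88:
prox(-2.4043) = sign(-2.4043)*max(|-2.4043| - 0.88, 0) = -1.5243
prox(9.5152) = sign(9.5152)*max(|9.5152| - 0.88, 0) = 8.6352
prox(-6.1244) = sign(-6.1244)*max(|-6.1244| - 0.88, 0) = -5.2444
prox(x) = [-1.5243, 8.6352, -5.2444]
||prox(x)||_1 = 1.5243 + 8.6352 + 5.2444 = 15.4039


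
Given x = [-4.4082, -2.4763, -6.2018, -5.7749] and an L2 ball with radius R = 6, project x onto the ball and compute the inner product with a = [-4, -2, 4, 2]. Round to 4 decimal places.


Step 1: Compute ||x|| (intermediates to 6 decimals).
||x|| = sqrt((-4.4082)^2 + (-2.4763)^2 + (-6.2018)^2 + (-5.7749)^2) = 9.867932
Step 2: Project.
Since ||x|| > R, scale = R/||x|| = 6/9.867932 = 0.60803, proj(x) = scale * x
proj(x) = [-2.680318, -1.505665, -3.77088, -3.511312]
Step 3: Dot product.
a^T * proj(x) = -4*(-2.680318) - 2*(-1.505665) + 4*(-3.77088) + 2*(-3.511312) = -8.3735


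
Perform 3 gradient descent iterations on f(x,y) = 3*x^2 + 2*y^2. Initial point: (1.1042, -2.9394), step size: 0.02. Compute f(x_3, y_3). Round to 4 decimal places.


Gradient descent on f(x,y) = 3*x^2 + 2*y^2.
Starting point: (1.1042, -2.9394), alpha = 0.02
Step 1: grad_x = 2*3*1.1042 = 6.6252, grad_y = 2*2*-2.9394 = -11.7576
  x_1 = 1.1042 - 0.02*6.6252 = 0.9717
  y_1 = -2.9394 - 0.02*-11.7576 = -2.7042
Step 2: grad_x = 2*3*0.9717 = 5.8302, grad_y = 2*2*-2.7042 = -10.817
  x_2 = 0.9717 - 0.02*5.8302 = 0.8551
  y_2 = -2.7042 - 0.02*-10.817 = -2.4879
Step 3: grad_x = 2*3*0.8551 = 5.1306, grad_y = 2*2*-2.4879 = -9.9516
  x_3 = 0.8551 - 0.02*5.1306 = 0.7525
  y_3 = -2.4879 - 0.02*-9.9516 = -2.2889
f(0.7525, -2.2889) = 3*0.7525^2 + 2*(-2.2889)^2 = 12.1766


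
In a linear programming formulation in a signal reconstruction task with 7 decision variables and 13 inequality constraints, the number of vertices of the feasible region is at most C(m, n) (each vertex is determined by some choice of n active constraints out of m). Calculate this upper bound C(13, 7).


Each vertex corresponds to some choice of n active constraints out of m, so the number of vertices is at most C(m, n) = m! / (n!(m-n)!).
m = 13, n = 7
Numerator: 13 * 12 * 11 * 10 * 9 * 8 * 7
Denominator: 7! = 5040
C(13, 7) = 1716


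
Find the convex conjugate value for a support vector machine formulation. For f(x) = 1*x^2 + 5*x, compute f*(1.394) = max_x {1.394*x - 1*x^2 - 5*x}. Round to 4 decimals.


f*(y) = sup_x {y*x - a*x^2 - b*x} = sup_x {(y-b)*x - a*x^2}
FOC: (y - b) - 2a*x = 0 => x* = (y - b)/(2a)
x* = (1.394 - 5)/(2*1) = -1.803
f*(1.394) = (y-b)^2/(4a) = (1.394 - 5)^2/(4*1)
= 13.0032/4 = 3.2508


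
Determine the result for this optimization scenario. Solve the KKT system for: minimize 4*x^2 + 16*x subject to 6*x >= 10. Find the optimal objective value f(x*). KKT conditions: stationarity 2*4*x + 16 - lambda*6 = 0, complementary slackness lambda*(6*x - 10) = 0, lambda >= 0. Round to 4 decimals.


Step 1: Try lambda = 0 (constraint inactive).
x_unc = -16/(2*4) = -2.0
Check: 6*-2.0 = -12.0 < 10 -- violated!
Step 2: Constraint must be active: 6*x = 10
x* = 10/6 = 5/3 = 1.6667 (rounded; the exact value 5/3 is used below)
lambda = (2*4*(5/3) + 16)/6 = 4.8889
Step 3: Compute optimal value.
f(x*) = 4*(5/3)^2 + 16*(5/3) = 37.7778


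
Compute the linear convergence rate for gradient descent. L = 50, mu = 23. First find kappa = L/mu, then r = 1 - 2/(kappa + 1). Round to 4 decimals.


Step 1: Compute the condition number.
kappa = L/mu = 50/23 = 2.1739
Step 2: Compute the convergence rate.
r = 1 - 2/(kappa + 1) = 1 - 2*mu/(L + mu) = (L - mu)/(L + mu) = 27/73 = 0.3699


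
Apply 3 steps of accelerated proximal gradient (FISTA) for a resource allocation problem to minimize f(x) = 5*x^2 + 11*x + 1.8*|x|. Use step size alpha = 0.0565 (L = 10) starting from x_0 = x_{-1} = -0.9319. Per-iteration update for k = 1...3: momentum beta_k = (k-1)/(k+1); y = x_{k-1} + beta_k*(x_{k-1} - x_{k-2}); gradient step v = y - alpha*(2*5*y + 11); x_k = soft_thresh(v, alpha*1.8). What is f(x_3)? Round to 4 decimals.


FISTA on f(x) = 5*x^2 + 11*x + 1.8*|x|
L = 10, alpha = 0.0565
Iteration 1: beta = 0.0, y = -0.9319 + 0.0*(-0.9319 + 0.9319) = -0.9319
  grad(y) = 1.681, v = y - alpha*grad = -1.0269
  prox(v) = soft_thresh(-1.0269, 0.1017) = -0.9252
Iteration 2: beta = 0.3333, y = -0.9252 + 0.3333*(-0.9252 + 0.9319) = -0.9229
  grad(y) = 1.7706, v = y - alpha*grad = -1.023
  prox(v) = soft_thresh(-1.023, 0.1017) = -0.9213
Iteration 3: beta = 0.5, y = -0.9213 + 0.5*(-0.9213 + 0.9252) = -0.9193
  grad(y) = 1.8067, v = y - alpha*grad = -1.0214
  prox(v) = soft_thresh(-1.0214, 0.1017) = -0.9197
f(x_3) = 5*(-0.9197)^2 + 11*(-0.9197) + 1.8*|-0.9197| = -4.232


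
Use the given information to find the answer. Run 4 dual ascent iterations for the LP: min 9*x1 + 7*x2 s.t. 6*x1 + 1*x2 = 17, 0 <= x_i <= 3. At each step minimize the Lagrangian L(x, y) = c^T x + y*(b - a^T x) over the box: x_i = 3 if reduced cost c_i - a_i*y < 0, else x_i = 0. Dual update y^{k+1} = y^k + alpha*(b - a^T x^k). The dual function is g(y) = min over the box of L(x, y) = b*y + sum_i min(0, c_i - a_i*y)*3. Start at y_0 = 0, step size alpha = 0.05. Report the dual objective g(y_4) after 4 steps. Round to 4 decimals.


Dual ascent for LP: min 9*x1 + 7*x2, 6*x1 + 1*x2 = 17, 0 <= x_i <= 3
Step 1: y^k = 0.0, reduced costs: (9.0, 7.0)
  x^k = (0.0, 0.0), subgradient = b - a^T x = 17.0
  y^{k+1} = 0.0 + 0.05*17.0 = 0.85
Step 2: y^k = 0.85, reduced costs: (3.9, 6.15)
  x^k = (0.0, 0.0), subgradient = b - a^T x = 17.0
  y^{k+1} = 0.85 + 0.05*17.0 = 1.7
Step 3: y^k = 1.7, reduced costs: (-1.2, 5.3)
  x^k = (3.0, 0.0), subgradient = b - a^T x = -1.0
  y^{k+1} = 1.7 + 0.05*-1.0 = 1.65
Step 4: y^k = 1.65, reduced costs: (-0.9, 5.35)
  x^k = (3.0, 0.0), subgradient = b - a^T x = -1.0
  y^{k+1} = 1.65 + 0.05*-1.0 = 1.6
Dual objective at y_4 = 1.6: reduced costs (-0.6, 5.4), box minimizer x = (3.0, 0.0)
g(y_4) = b*y + (c1 - a1*y)*x1 + (c2 - a2*y)*x2 = 17*1.6 + (-0.6)*3.0 + 5.4*0.0 = 27.2 - 1.8 + 0.0 = 25.4


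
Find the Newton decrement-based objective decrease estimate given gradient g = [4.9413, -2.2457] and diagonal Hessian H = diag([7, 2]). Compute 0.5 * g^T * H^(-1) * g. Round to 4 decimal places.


Step 1: H is diagonal, so H^(-1) * g = [0.7059, -1.1229].
Step 2: g^T H^(-1) g = sum_i g_i^2 / H_ii
  = (4.9413)^2/7 + (-2.2457)^2/2
  = 3.4881 + 2.5216 = 6.0096
Step 3: Objective decrease = 0.5 * g^T H^(-1) g = 3.0048


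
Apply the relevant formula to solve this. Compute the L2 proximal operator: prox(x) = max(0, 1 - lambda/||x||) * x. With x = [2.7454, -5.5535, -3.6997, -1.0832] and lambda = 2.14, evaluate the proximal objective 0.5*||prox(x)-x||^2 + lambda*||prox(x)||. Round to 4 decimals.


Step 1: Compute ||x||.
||x|| = 7.2966
Step 2: Compute scaling factor.
scale = max(0, 1 - 2.14/7.2966) = 0.7067
Step 3: prox(x) = [1.9402, -3.9247, -2.6146, -0.7655]
||prox(x)|| = 5.1566
Step 4: Proximal objective.
0.5*||prox-x||^2 = 2.2898
lambda*||prox|| = 11.0351
Total = 13.3248


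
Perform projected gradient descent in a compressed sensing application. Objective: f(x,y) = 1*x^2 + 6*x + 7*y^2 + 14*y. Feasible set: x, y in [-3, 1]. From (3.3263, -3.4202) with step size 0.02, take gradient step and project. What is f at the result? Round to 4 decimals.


Step 1: Compute gradient at (3.3263, -3.4202).
grad_x = 2*1*3.3263 + 6 = 12.6526
grad_y = 2*7*-3.4202 + 14 = -33.8828
Step 2: Gradient step.
x_raw = 3.3263 - 0.02*12.6526 = 3.0732
y_raw = -3.4202 - 0.02*-33.8828 = -2.7425
Step 3: Project onto [-3, 1].
x_proj = clip(3.0732) = 1.0
y_proj = clip(-2.7425) = -2.7425
Step 4: Evaluate f.
f(1.0, -2.7425) = 21.2552


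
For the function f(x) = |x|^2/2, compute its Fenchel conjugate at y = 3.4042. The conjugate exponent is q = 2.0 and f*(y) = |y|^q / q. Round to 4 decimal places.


The conjugate exponent q satisfies 1/p + 1/q = 1.
p = 2, so q = 2/(2 - 1) = 2.0
|y|^q = 3.4042^2.0 = 11.5886
f*(3.4042) = 11.5886 / 2.0 = 5.7943


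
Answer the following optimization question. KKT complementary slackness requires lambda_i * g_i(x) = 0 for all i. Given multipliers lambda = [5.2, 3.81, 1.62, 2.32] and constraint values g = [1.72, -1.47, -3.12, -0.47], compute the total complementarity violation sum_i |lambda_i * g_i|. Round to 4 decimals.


KKT complementary slackness check:
lambda_1 * g_1 = 5.2 * 1.72 = 8.944
lambda_2 * g_2 = 3.81 * -1.47 = -5.6007
lambda_3 * g_3 = 1.62 * -3.12 = -5.0544
lambda_4 * g_4 = 2.32 * -0.47 = -1.0904
Total violation = 8.944 + 5.6007 + 5.0544 + 1.0904 = 20.6895


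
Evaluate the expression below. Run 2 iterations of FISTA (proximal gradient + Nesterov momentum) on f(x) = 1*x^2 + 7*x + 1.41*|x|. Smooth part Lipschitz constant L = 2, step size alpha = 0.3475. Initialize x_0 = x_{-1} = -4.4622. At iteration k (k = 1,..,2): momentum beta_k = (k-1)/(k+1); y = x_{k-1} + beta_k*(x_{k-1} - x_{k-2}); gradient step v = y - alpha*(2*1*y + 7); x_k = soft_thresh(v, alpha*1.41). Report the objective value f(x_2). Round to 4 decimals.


FISTA on f(x) = 1*x^2 + 7*x + 1.41*|x|
L = 2, alpha = 0.3475
Iteration 1: beta = 0.0, y = -4.4622 + 0.0*(-4.4622 + 4.4622) = -4.4622
  grad(y) = -1.9244, v = y - alpha*grad = -3.7935
  prox(v) = soft_thresh(-3.7935, 0.49) = -3.3035
Iteration 2: beta = 0.3333, y = -3.3035 + 0.3333*(-3.3035 + 4.4622) = -2.9173
  grad(y) = 1.1655, v = y - alpha*grad = -3.3223
  prox(v) = soft_thresh(-3.3223, 0.49) = -2.8323
f(x_2) = 1*(-2.8323)^2 + 7*(-2.8323) + 1.41*|-2.8323| = -7.8106


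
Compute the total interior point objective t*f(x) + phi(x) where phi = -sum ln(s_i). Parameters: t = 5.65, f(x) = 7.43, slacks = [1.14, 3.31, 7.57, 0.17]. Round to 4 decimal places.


Step 1: Compute log-barrier.
ln values: [0.131, 1.1969, 2.0242, -1.772]
phi = -(0.131 + 1.1969 + 2.0242 - 1.772) = -1.5802
Step 2: Compute augmented objective.
t*f(x) = 5.65*7.43 = 41.9795
Total = 41.9795 - 1.5802 = 40.3993


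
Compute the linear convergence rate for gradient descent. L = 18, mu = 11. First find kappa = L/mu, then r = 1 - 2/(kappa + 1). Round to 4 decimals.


Step 1: Compute the condition number.
kappa = L/mu = 18/11 = 1.6364
Step 2: Compute the convergence rate.
r = 1 - 2/(kappa + 1) = 1 - 2*mu/(L + mu) = (L - mu)/(L + mu) = 7/29 = 0.2414


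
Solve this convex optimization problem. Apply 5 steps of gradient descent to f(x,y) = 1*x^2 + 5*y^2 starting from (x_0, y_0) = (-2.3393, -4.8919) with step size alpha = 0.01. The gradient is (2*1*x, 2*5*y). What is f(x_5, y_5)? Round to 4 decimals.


Gradient descent on f(x,y) = 1*x^2 + 5*y^2.
Starting point: (-2.3393, -4.8919), alpha = 0.01
Step 1: grad_x = 2*1*-2.3393 = -4.6786, grad_y = 2*5*-4.8919 = -48.919
  x_1 = -2.3393 - 0.01*-4.6786 = -2.2925
  y_1 = -4.8919 - 0.01*-48.919 = -4.4027
Step 2: grad_x = 2*1*-2.2925 = -4.585, grad_y = 2*5*-4.4027 = -44.0271
  x_2 = -2.2925 - 0.01*-4.585 = -2.2467
  y_2 = -4.4027 - 0.01*-44.0271 = -3.9624
Step 3: grad_x = 2*1*-2.2467 = -4.4933, grad_y = 2*5*-3.9624 = -39.6244
  x_3 = -2.2467 - 0.01*-4.4933 = -2.2017
  y_3 = -3.9624 - 0.01*-39.6244 = -3.5662
Step 4: grad_x = 2*1*-2.2017 = -4.4035, grad_y = 2*5*-3.5662 = -35.662
  x_4 = -2.2017 - 0.01*-4.4035 = -2.1577
  y_4 = -3.5662 - 0.01*-35.662 = -3.2096
Step 5: grad_x = 2*1*-2.1577 = -4.3154, grad_y = 2*5*-3.2096 = -32.0958
  x_5 = -2.1577 - 0.01*-4.3154 = -2.1145
  y_5 = -3.2096 - 0.01*-32.0958 = -2.8886
f(-2.1145, -2.8886) = 1*(-2.1145)^2 + 5*(-2.8886)^2 = 46.1919
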